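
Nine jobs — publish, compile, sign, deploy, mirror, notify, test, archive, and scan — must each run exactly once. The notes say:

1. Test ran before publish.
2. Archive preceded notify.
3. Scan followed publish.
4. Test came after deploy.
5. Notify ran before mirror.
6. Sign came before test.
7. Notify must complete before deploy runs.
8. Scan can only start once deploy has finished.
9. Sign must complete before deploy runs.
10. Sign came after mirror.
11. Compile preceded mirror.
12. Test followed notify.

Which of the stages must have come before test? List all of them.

archive, compile, deploy, mirror, notify, sign

Directly stated before test: deploy, notify, and sign.
Archive reaches test via archive → notify → test.
Compile reaches test via compile → mirror → sign → test.
Mirror reaches test via mirror → sign → test.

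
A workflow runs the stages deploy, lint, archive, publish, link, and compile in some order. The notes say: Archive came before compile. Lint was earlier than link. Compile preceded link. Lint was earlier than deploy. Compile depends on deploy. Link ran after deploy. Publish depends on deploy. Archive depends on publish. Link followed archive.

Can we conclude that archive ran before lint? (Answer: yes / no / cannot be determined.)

Tracing the constraints gives lint → deploy → publish → archive, so lint must come before archive.
That means archive cannot be before lint.

no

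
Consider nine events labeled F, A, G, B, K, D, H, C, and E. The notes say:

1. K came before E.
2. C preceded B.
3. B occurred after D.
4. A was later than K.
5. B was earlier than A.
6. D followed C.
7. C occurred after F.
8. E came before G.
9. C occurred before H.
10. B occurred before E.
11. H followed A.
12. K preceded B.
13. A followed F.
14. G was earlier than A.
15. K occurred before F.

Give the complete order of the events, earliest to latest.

K, F, C, D, B, E, G, A, H

The constraints fix every adjacent pair, so only one ordering works:
K → F → C → D → B → E → G → A → H.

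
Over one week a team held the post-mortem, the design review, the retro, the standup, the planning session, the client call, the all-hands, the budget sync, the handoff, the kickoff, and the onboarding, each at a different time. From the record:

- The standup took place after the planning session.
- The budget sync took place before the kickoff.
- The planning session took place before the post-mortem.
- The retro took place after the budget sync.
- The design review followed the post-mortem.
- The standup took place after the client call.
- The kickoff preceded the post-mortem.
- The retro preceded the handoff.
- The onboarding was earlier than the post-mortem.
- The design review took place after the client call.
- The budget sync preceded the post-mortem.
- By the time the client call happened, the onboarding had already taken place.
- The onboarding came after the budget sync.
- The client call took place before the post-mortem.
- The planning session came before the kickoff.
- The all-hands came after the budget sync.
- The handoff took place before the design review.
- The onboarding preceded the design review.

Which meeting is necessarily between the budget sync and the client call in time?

Tracing the constraints gives the budget sync → the onboarding → the client call, so the onboarding sits after the budget sync and before the client call.
No other meeting is forced both after the budget sync and before the client call.

the onboarding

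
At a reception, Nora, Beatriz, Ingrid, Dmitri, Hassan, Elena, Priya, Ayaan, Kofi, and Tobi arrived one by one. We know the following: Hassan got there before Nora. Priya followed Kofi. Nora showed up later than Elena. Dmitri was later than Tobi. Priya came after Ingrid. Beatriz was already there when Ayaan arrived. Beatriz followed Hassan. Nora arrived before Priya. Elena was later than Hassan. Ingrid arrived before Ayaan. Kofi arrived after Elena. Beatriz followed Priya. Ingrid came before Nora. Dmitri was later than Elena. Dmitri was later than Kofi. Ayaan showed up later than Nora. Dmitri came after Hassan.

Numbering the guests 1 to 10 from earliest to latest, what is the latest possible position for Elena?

4

Elena must come before Ayaan, Beatriz, Dmitri, Kofi, Nora, and Priya — 6 guests forced after them.
Everything else can be placed before Elena in some valid order, so Elena can sit as late as position 10 − 6 = 4.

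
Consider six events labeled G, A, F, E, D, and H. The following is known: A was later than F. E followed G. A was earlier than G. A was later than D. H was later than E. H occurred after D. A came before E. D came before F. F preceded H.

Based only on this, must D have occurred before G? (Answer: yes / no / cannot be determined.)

Chain the constraints: D → A → G. Each link is directly stated, so D comes before G.

yes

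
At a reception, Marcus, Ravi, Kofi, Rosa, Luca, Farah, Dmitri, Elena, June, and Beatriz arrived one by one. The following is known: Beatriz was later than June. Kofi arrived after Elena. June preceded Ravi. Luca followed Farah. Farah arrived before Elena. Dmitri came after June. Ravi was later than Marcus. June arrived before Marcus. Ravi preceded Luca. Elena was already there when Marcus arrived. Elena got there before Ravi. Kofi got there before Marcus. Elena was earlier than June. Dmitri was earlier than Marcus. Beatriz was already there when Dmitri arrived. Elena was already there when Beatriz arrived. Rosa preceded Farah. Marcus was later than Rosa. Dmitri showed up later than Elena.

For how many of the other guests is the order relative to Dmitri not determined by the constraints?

1

Forced before Dmitri: Beatriz, Elena, Farah, June, and Rosa; forced after Dmitri: Luca, Marcus, and Ravi.
That leaves Kofi with no forced order relative to Dmitri — 1.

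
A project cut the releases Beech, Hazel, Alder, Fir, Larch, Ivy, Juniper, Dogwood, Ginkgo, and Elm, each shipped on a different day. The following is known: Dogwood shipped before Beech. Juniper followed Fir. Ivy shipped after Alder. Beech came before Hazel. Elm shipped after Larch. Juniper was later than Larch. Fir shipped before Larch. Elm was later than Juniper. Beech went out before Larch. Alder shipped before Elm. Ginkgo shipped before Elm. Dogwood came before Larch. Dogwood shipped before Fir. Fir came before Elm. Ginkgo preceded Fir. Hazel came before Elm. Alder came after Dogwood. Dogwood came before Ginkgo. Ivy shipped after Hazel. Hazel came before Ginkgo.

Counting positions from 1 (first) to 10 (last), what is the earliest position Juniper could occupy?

7

Beech, Dogwood, Fir, Ginkgo, Hazel, and Larch must all come before Juniper — 6 forced predecessors.
Nothing else is forced ahead of Juniper, so its earliest slot is position 6 + 1 = 7.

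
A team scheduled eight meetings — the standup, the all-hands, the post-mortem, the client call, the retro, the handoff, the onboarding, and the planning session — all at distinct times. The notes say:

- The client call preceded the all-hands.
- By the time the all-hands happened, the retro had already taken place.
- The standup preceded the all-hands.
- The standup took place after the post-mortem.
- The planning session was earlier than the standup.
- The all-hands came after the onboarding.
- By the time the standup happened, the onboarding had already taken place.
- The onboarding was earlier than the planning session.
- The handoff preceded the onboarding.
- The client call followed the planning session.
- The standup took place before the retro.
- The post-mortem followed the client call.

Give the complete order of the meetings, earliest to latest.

The constraints fix every adjacent pair, so only one ordering works:
the handoff → the onboarding → the planning session → the client call → the post-mortem → the standup → the retro → the all-hands.

the handoff, the onboarding, the planning session, the client call, the post-mortem, the standup, the retro, the all-hands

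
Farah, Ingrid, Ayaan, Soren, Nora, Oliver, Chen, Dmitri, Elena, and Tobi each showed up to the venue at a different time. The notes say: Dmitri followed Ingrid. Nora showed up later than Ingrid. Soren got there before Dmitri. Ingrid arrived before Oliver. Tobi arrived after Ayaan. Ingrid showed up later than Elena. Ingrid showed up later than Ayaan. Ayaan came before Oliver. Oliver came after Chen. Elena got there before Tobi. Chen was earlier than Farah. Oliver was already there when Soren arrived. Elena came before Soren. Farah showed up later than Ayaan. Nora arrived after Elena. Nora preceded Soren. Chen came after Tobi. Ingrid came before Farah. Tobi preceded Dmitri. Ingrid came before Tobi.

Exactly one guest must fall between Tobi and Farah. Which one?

Chen

Tracing the constraints gives Tobi → Chen → Farah, so Chen sits after Tobi and before Farah.
No other guest is forced both after Tobi and before Farah.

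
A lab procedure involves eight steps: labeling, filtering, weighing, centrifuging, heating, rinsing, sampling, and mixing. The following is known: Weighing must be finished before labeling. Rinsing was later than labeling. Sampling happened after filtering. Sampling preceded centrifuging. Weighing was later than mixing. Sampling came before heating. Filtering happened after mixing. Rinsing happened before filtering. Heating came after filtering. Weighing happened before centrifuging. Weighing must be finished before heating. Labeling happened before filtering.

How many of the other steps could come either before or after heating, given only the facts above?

Forced before heating: filtering, labeling, mixing, rinsing, sampling, and weighing.
That leaves centrifuging with no forced order relative to heating — 1.

1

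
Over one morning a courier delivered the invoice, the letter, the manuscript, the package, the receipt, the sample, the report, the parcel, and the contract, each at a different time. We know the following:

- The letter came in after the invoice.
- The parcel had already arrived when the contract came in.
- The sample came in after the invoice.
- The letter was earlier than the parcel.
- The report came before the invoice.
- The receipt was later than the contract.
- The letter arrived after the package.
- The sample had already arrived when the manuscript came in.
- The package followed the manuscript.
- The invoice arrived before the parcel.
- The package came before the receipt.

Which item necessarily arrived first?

the report

The report has a chain of constraints placing it before every other item, so the report must be first.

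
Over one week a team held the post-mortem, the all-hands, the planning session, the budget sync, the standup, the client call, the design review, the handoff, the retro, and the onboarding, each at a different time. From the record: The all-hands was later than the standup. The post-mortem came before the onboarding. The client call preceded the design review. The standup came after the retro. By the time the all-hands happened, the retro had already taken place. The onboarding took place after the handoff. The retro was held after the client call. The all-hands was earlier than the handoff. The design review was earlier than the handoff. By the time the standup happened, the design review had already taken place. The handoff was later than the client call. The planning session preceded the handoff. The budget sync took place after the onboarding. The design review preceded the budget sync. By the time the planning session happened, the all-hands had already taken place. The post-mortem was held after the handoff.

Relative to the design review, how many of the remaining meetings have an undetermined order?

Forced before the design review: the client call; forced after the design review: the all-hands, the budget sync, the handoff, the onboarding, the planning session, the post-mortem, and the standup.
That leaves the retro with no forced order relative to the design review — 1.

1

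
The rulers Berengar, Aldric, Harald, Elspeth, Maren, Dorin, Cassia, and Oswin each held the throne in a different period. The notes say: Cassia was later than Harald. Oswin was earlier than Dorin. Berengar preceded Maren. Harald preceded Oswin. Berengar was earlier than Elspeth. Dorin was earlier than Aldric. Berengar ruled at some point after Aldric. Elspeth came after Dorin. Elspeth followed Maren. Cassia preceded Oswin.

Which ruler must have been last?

Elspeth

Every other ruler has a chain of constraints placing them before Elspeth, so Elspeth is last.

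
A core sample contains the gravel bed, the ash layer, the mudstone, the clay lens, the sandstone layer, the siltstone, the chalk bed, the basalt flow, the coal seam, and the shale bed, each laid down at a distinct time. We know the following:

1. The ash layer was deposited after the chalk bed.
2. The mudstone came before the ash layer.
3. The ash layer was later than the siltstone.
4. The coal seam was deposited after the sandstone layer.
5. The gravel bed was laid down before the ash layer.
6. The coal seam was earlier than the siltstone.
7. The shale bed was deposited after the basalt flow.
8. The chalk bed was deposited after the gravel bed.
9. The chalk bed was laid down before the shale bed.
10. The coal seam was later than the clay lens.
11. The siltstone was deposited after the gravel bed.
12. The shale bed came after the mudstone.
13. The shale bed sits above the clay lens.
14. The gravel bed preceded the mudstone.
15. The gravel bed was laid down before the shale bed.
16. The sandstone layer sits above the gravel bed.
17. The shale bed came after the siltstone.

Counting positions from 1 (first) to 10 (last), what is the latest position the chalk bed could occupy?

The chalk bed must come before the ash layer and the shale bed — 2 layers forced after it.
Everything else can be placed before the chalk bed in some valid order, so the chalk bed can sit as late as position 10 − 2 = 8.

8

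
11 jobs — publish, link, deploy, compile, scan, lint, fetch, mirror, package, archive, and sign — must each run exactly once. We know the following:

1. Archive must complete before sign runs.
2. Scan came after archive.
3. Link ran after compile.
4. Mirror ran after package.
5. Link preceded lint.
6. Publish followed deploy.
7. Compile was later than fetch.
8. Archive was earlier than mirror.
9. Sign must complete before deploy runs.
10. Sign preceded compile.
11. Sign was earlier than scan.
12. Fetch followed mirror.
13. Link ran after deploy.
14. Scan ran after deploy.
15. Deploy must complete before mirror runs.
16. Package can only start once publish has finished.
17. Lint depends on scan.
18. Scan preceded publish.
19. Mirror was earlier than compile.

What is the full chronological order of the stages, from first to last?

The constraints fix every adjacent pair, so only one ordering works:
archive → sign → deploy → scan → publish → package → mirror → fetch → compile → link → lint.

archive, sign, deploy, scan, publish, package, mirror, fetch, compile, link, lint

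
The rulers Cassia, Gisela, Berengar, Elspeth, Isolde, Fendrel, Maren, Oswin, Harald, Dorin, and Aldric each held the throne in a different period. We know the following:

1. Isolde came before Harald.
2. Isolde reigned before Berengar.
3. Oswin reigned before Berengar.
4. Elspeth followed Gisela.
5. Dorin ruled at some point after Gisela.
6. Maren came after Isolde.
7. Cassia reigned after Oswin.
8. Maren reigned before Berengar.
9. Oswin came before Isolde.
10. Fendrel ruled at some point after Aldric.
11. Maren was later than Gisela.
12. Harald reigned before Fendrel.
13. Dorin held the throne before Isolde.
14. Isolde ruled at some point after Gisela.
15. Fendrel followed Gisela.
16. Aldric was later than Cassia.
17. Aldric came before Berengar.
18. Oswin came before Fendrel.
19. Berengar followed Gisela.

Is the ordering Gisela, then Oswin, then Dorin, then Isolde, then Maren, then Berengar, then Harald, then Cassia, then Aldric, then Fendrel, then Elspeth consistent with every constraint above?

The constraints require Aldric before Berengar, but in the proposed sequence Berengar appears ahead of Aldric. That one violation is enough.

no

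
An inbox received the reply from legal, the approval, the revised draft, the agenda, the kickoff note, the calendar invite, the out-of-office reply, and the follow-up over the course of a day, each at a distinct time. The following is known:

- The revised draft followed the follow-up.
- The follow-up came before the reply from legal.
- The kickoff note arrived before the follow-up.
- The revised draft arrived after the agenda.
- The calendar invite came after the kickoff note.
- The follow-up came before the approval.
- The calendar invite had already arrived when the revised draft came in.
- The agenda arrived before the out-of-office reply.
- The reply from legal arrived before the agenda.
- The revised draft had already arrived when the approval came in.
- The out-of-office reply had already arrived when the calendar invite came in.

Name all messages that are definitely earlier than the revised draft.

the agenda, the calendar invite, the follow-up, the kickoff note, the out-of-office reply, the reply from legal

Directly stated before the revised draft: the agenda, the calendar invite, and the follow-up.
The kickoff note reaches the revised draft via the kickoff note → the follow-up → the revised draft.
The out-of-office reply reaches the revised draft via the out-of-office reply → the calendar invite → the revised draft.
The reply from legal reaches the revised draft via the reply from legal → the agenda → the revised draft.
No chain forces the approval ahead of the revised draft.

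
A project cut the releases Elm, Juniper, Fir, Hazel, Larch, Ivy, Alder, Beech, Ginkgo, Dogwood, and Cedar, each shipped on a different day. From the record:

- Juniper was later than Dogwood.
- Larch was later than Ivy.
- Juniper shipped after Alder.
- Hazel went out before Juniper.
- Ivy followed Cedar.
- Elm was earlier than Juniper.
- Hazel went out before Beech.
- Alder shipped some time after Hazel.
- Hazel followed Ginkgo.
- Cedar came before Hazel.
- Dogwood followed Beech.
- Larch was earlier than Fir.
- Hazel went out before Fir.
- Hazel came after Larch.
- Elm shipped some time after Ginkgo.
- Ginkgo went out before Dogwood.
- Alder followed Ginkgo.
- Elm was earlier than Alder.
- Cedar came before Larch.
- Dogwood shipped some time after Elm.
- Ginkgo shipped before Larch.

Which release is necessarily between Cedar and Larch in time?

Tracing the constraints gives Cedar → Ivy → Larch, so Ivy sits after Cedar and before Larch.
No other release is forced both after Cedar and before Larch.

Ivy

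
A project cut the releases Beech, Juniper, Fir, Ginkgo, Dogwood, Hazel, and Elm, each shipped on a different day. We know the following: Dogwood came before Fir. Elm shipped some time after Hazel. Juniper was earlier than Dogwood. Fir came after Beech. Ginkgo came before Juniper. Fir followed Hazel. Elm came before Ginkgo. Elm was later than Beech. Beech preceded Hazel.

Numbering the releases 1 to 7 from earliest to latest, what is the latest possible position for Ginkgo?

Ginkgo must come before Dogwood, Fir, and Juniper — 3 releases forced after it.
Everything else can be placed before Ginkgo in some valid order, so Ginkgo can sit as late as position 7 − 3 = 4.

4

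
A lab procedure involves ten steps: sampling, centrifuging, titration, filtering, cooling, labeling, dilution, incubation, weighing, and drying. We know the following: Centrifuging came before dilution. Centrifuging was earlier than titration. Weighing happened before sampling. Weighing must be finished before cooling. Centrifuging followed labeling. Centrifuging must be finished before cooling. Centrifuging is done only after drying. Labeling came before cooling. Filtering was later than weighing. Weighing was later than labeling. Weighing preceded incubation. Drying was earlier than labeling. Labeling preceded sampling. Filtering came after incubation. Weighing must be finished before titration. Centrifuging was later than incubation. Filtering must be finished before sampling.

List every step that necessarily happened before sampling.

Directly stated before sampling: filtering, labeling, and weighing.
Drying reaches sampling via drying → labeling → sampling.
Incubation reaches sampling via incubation → filtering → sampling.
No chain forces centrifuging (or any of the others) ahead of sampling.

drying, filtering, incubation, labeling, weighing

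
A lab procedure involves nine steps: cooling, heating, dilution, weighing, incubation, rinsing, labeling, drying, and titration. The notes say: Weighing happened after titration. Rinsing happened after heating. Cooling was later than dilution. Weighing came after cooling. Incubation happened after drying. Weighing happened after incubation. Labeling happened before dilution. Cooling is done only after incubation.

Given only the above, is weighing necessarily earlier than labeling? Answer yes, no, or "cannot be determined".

Tracing the constraints gives labeling → dilution → cooling → weighing, so labeling must come before weighing.
That means weighing cannot be before labeling.

no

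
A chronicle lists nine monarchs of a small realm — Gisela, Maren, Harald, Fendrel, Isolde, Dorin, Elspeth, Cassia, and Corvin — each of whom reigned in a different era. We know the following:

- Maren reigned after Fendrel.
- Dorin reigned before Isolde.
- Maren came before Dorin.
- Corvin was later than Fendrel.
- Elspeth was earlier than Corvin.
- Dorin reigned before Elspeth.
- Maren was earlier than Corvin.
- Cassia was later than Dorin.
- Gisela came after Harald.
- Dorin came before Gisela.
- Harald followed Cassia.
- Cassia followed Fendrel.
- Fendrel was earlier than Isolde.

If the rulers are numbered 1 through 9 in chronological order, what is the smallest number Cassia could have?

Dorin, Fendrel, and Maren must all come before Cassia — 3 forced predecessors.
Nothing else is forced ahead of Cassia, so their earliest slot is position 3 + 1 = 4.

4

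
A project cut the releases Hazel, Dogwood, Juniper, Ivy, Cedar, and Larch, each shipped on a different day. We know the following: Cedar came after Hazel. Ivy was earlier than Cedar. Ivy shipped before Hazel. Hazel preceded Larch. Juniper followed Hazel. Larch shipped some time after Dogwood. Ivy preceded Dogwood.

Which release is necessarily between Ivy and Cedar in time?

Hazel

Tracing the constraints gives Ivy → Hazel → Cedar, so Hazel sits after Ivy and before Cedar.
No other release is forced both after Ivy and before Cedar.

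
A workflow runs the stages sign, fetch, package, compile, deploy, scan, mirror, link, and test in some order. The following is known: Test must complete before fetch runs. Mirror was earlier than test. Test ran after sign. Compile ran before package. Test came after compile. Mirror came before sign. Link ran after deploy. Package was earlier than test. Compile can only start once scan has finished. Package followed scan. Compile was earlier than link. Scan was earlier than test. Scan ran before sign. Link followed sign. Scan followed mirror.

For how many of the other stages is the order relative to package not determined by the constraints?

Forced before package: compile, mirror, and scan; forced after package: fetch and test.
That leaves deploy, link, and sign with no forced order relative to package — 3.

3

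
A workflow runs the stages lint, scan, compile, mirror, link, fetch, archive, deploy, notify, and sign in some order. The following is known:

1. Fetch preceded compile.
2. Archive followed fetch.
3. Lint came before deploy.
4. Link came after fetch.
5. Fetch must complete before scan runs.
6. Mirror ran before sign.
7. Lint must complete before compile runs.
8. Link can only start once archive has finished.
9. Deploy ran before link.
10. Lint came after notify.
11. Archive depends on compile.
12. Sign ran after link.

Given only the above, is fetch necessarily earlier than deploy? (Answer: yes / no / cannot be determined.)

cannot be determined

No chain of stated constraints runs from fetch to deploy, and none runs from deploy to fetch either.
So the relative order of fetch and deploy is not fixed by the given facts.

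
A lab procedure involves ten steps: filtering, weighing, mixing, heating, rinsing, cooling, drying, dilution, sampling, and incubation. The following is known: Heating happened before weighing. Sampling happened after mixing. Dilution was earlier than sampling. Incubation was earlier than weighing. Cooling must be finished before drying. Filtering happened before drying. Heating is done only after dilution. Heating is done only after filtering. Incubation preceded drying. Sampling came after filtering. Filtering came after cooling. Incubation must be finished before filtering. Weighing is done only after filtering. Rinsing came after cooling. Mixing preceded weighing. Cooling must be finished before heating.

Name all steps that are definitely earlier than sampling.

cooling, dilution, filtering, incubation, mixing

Directly stated before sampling: dilution, filtering, and mixing.
Cooling reaches sampling via cooling → filtering → sampling.
Incubation reaches sampling via incubation → filtering → sampling.
No chain forces weighing (or any of the others) ahead of sampling.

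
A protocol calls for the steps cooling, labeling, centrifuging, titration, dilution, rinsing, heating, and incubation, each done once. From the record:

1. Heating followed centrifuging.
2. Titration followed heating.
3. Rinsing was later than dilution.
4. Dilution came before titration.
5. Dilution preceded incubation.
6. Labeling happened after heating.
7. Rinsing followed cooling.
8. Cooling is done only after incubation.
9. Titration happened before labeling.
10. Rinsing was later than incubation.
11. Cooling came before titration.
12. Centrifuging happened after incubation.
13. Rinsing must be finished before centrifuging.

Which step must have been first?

Dilution has a chain of constraints placing it before every other step, so dilution must be first.

dilution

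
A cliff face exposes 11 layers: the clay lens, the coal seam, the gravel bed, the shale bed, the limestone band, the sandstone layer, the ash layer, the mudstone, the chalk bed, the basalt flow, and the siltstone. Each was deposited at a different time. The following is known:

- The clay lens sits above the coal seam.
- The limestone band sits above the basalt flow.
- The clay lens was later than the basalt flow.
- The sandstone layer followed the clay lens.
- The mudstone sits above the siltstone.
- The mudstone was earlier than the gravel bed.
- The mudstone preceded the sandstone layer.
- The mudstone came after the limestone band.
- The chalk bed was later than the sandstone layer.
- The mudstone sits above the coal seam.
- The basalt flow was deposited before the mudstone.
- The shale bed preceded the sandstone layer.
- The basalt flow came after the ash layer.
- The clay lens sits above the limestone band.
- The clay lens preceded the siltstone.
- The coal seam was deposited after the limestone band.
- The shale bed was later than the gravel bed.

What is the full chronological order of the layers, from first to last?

the ash layer, the basalt flow, the limestone band, the coal seam, the clay lens, the siltstone, the mudstone, the gravel bed, the shale bed, the sandstone layer, the chalk bed

The constraints fix every adjacent pair, so only one ordering works:
the ash layer → the basalt flow → the limestone band → the coal seam → the clay lens → the siltstone → the mudstone → the gravel bed → the shale bed → the sandstone layer → the chalk bed.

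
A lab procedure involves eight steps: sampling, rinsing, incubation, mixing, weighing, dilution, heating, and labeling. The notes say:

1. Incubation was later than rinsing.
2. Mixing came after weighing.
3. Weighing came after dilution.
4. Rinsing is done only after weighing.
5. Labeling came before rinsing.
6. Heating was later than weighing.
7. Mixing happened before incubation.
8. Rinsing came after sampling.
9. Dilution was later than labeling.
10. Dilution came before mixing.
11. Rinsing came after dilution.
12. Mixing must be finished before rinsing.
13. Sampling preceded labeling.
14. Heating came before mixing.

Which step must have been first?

Sampling has a chain of constraints placing it before every other step, so sampling must be first.

sampling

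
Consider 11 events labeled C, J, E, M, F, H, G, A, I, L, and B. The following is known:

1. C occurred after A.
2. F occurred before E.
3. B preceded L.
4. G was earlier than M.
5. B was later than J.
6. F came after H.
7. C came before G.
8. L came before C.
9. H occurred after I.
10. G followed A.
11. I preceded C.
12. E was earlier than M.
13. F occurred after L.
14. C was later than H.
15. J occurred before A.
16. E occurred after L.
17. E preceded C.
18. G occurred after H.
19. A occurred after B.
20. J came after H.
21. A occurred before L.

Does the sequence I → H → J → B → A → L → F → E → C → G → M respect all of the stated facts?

Check each stated constraint against the proposed order — e.g. H is ahead of G; I is ahead of C. Every pair is in the required order; nothing is violated.

yes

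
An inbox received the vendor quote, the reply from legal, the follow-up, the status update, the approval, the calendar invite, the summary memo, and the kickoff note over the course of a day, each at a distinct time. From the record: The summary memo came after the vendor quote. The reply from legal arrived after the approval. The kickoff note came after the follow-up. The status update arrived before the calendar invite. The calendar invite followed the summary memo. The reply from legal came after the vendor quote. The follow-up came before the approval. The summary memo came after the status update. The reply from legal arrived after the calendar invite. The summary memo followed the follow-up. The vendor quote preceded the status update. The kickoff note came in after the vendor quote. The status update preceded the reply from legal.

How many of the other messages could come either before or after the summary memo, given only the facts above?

2

Forced before the summary memo: the follow-up, the status update, and the vendor quote; forced after the summary memo: the calendar invite and the reply from legal.
That leaves the approval and the kickoff note with no forced order relative to the summary memo — 2.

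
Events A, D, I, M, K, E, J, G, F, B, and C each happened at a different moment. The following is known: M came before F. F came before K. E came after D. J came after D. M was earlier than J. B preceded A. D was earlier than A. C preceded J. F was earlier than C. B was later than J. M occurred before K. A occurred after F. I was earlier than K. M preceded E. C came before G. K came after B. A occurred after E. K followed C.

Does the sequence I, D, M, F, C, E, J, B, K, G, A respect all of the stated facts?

yes

Check each stated constraint against the proposed order — e.g. I is ahead of K; D is ahead of A. Every pair is in the required order; nothing is violated.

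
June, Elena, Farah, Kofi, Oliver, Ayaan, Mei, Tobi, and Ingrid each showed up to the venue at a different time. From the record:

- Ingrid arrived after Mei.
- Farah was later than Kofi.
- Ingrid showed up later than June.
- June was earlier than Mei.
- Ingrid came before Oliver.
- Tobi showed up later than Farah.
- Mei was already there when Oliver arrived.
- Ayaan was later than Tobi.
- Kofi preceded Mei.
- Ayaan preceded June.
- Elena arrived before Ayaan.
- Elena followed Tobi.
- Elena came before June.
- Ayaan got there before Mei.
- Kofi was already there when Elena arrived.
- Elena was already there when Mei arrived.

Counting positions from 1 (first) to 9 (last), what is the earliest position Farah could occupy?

2

Kofi must come before Farah — 1 forced predecessor.
Nothing else is forced ahead of Farah, so their earliest slot is position 1 + 1 = 2.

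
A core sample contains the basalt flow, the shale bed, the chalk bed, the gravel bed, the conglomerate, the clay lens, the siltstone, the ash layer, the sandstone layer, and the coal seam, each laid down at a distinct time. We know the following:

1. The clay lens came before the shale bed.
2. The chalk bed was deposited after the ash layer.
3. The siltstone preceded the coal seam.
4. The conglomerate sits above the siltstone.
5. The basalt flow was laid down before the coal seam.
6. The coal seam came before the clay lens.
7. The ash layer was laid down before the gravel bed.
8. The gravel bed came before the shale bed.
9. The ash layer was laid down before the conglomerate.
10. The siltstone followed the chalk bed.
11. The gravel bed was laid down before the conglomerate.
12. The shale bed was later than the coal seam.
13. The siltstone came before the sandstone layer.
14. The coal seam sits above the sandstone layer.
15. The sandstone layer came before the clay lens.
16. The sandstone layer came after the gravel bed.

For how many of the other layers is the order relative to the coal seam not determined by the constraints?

1

Forced before the coal seam: the ash layer, the basalt flow, the chalk bed, the gravel bed, the sandstone layer, and the siltstone; forced after the coal seam: the clay lens and the shale bed.
That leaves the conglomerate with no forced order relative to the coal seam — 1.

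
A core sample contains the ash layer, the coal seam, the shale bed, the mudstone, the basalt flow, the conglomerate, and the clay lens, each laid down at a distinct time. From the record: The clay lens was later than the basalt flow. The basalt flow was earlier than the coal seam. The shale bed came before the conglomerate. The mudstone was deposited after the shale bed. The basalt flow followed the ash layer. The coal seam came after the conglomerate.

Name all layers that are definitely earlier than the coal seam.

the ash layer, the basalt flow, the conglomerate, the shale bed

Directly stated before the coal seam: the basalt flow and the conglomerate.
The ash layer reaches the coal seam via the ash layer → the basalt flow → the coal seam.
The shale bed reaches the coal seam via the shale bed → the conglomerate → the coal seam.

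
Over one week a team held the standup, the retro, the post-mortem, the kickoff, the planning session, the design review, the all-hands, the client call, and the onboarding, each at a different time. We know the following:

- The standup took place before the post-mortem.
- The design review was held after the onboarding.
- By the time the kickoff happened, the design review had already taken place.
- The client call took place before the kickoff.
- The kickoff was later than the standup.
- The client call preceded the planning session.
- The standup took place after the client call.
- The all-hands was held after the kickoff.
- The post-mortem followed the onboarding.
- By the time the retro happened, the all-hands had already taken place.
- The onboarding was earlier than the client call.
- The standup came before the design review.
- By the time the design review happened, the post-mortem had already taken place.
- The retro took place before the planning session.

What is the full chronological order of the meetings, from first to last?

The constraints fix every adjacent pair, so only one ordering works:
the onboarding → the client call → the standup → the post-mortem → the design review → the kickoff → the all-hands → the retro → the planning session.

the onboarding, the client call, the standup, the post-mortem, the design review, the kickoff, the all-hands, the retro, the planning session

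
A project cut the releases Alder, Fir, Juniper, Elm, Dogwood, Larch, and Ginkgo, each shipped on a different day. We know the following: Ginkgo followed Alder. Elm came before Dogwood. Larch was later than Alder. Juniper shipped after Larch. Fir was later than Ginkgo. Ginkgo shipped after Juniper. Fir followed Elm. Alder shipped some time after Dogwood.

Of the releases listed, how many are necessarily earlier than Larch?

3

Directly stated before Larch: Alder.
Dogwood reaches Larch via Dogwood → Alder → Larch.
Elm reaches Larch via Elm → Dogwood → Alder → Larch.
No chain forces Fir (or any of the others) ahead of Larch.
That's Alder, Dogwood, and Elm — 3 in all.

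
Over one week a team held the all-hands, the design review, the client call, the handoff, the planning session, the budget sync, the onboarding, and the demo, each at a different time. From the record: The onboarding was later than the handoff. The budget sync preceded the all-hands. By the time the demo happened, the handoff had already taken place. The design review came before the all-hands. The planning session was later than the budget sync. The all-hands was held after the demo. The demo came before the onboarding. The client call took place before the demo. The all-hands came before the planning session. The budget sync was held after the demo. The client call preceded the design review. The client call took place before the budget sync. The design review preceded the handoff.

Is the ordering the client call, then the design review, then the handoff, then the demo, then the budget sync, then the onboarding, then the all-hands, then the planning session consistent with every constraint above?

Check each stated constraint against the proposed order — e.g. the client call is ahead of the budget sync; the design review is ahead of the all-hands. Every pair is in the required order; nothing is violated.

yes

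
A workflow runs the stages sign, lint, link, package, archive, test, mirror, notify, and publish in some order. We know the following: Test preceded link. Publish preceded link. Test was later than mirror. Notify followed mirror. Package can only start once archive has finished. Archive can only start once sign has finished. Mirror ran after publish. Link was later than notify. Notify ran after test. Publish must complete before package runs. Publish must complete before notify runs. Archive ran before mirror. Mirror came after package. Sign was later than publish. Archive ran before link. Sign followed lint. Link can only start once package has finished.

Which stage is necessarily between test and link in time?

Tracing the constraints gives test → notify → link, so notify sits after test and before link.
No other stage is forced both after test and before link.

notify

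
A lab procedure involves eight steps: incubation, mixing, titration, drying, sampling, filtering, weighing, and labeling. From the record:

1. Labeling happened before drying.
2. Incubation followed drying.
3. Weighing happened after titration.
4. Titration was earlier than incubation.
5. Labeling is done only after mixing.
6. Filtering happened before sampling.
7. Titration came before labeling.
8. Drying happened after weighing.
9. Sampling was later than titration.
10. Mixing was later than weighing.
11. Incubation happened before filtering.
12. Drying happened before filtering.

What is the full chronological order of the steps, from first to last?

titration, weighing, mixing, labeling, drying, incubation, filtering, sampling

The constraints fix every adjacent pair, so only one ordering works:
titration → weighing → mixing → labeling → drying → incubation → filtering → sampling.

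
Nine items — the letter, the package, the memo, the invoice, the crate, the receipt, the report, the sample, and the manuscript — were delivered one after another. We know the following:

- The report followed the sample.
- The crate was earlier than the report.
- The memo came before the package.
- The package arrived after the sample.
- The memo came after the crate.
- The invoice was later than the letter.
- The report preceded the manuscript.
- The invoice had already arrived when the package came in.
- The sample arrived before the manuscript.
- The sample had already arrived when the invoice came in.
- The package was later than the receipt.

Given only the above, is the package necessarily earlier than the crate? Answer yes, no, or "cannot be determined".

no

Tracing the constraints gives the crate → the memo → the package, so the crate must come before the package.
That means the package cannot be before the crate.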